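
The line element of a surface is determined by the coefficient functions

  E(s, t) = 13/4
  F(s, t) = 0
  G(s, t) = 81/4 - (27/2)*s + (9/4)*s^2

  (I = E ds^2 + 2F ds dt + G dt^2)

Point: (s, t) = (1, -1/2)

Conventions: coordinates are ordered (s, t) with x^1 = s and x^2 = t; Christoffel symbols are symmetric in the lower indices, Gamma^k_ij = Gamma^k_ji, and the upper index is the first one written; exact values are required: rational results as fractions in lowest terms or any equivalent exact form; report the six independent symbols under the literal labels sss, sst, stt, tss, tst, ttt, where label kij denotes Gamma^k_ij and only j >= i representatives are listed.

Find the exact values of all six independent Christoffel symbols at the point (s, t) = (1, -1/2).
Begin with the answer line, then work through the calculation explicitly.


Answer: Gamma_sss = 0, Gamma_sst = 0, Gamma_stt = 18/13, Gamma_tss = 0, Gamma_tst = -1/2, Gamma_ttt = 0

E = 13/4, F = 0, G = 9 at the point
E_s = 0, E_t = 0, F_s = 0, F_t = 0, G_s = -9, G_t = 0
EG - F^2 = 117/4;  g^inv = (4/117) * [[9, 0], [0, 13/4]]
first-kind symbols [ij,l] = (1/2)(d_i g_jl + d_j g_il - d_l g_ij): [ss,s] = E_s/2 = 0, [ss,t] = F_s - E_t/2 = 0, [st,s] = E_t/2 = 0, [st,t] = G_s/2 = -9/2, [tt,s] = F_t - G_s/2 = 9/2, [tt,t] = G_t/2 = 0
Gamma^s_ij = (G*[ij,s] - F*[ij,t])/(EG - F^2), Gamma^t_ij = (E*[ij,t] - F*[ij,s])/(EG - F^2)


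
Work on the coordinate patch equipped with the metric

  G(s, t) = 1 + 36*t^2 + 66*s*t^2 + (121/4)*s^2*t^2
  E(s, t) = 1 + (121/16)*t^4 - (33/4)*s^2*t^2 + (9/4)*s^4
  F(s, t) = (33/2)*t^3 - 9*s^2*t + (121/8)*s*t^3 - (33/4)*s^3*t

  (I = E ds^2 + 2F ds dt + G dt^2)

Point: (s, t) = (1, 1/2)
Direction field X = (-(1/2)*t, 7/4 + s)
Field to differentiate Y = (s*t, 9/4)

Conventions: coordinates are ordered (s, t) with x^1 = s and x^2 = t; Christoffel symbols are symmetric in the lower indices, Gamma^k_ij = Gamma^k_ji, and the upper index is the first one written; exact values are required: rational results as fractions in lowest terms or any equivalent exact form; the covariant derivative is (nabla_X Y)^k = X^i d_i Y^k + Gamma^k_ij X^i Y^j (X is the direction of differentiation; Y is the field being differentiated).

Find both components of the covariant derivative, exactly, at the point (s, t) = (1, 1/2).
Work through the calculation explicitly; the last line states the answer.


E = 425/256, F = -299/64, G = 545/16 at the point
E_s = 39/8, E_t = -143/32, F_s = -1247/64, F_t = 207/32, G_s = 253/8, G_t = 529/4
EG - F^2 = 8889/256;  g^inv = (256/8889) * [[545/16, 299/64], [299/64, 425/256]]
first-kind symbols [ij,l] = (1/2)(d_i g_jl + d_j g_il - d_l g_ij): [ss,s] = E_s/2 = 39/16, [ss,t] = F_s - E_t/2 = -69/4, [st,s] = E_t/2 = -143/64, [st,t] = G_s/2 = 253/16, [tt,s] = F_t - G_s/2 = -299/32, [tt,t] = G_t/2 = 529/8
Gamma^s_ij = (G*[ij,s] - F*[ij,t])/(EG - F^2), Gamma^t_ij = (E*[ij,t] - F*[ij,s])/(EG - F^2)
Gamma_sss = 208/2963, Gamma_sst = -572/8889, Gamma_stt = -2392/8889, Gamma_tss = -1472/2963, Gamma_tst = 4048/8889, Gamma_ttt = 16928/8889
X = (-1/4, 11/4), Y = (1/2, 9/4) at the point

Answer: (nabla_X Y)^s = 63923/71112, (nabla_X Y)^t = 108583/8889


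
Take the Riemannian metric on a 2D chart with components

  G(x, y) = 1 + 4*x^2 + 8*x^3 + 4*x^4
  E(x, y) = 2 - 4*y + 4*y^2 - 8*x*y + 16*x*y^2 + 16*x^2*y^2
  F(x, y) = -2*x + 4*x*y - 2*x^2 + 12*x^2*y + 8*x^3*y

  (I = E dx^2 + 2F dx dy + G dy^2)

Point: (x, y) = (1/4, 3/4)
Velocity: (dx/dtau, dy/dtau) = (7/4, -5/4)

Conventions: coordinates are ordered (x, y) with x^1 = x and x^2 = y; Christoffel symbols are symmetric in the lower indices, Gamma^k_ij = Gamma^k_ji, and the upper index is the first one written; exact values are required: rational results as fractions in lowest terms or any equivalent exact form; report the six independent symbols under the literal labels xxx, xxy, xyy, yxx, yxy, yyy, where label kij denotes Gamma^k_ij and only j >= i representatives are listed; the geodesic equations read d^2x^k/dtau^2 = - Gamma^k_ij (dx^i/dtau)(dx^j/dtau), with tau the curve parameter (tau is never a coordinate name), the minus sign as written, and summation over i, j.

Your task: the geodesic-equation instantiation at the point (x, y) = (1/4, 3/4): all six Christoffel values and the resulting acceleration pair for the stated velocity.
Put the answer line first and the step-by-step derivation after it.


Answer: Gamma_xxx = 80/63, Gamma_xxy = 80/63, Gamma_xyy = 0, Gamma_yxx = 40/63, Gamma_yxy = 40/63, Gamma_yyy = 0; accelerations (d^2x/dtau^2, d^2y/dtau^2) = (5/3, 5/6)

E = 41/16, F = 25/32, G = 89/64 at the point
E_x = 15/2, E_y = 15/2, F_x = 45/8, F_y = 15/8, G_x = 15/4, G_y = 0
EG - F^2 = 189/64;  g^inv = (64/189) * [[89/64, -25/32], [-25/32, 41/16]]
first-kind symbols [ij,l] = (1/2)(d_i g_jl + d_j g_il - d_l g_ij): [xx,x] = E_x/2 = 15/4, [xx,y] = F_x - E_y/2 = 15/8, [xy,x] = E_y/2 = 15/4, [xy,y] = G_x/2 = 15/8, [yy,x] = F_y - G_x/2 = 0, [yy,y] = G_y/2 = 0
Gamma^x_ij = (G*[ij,x] - F*[ij,y])/(EG - F^2), Gamma^y_ij = (E*[ij,y] - F*[ij,x])/(EG - F^2)
Gamma_xxx = 80/63, Gamma_xxy = 80/63, Gamma_xyy = 0, Gamma_yxx = 40/63, Gamma_yxy = 40/63, Gamma_yyy = 0
d^2x/dtau^2 = -(Gamma_xxx*(7/4)^2 + 2*Gamma_xxy*(7/4)*(-5/4) + Gamma_xyy*(-5/4)^2) = 5/3
d^2y/dtau^2 = -(Gamma_yxx*(7/4)^2 + 2*Gamma_yxy*(7/4)*(-5/4) + Gamma_yyy*(-5/4)^2) = 5/6


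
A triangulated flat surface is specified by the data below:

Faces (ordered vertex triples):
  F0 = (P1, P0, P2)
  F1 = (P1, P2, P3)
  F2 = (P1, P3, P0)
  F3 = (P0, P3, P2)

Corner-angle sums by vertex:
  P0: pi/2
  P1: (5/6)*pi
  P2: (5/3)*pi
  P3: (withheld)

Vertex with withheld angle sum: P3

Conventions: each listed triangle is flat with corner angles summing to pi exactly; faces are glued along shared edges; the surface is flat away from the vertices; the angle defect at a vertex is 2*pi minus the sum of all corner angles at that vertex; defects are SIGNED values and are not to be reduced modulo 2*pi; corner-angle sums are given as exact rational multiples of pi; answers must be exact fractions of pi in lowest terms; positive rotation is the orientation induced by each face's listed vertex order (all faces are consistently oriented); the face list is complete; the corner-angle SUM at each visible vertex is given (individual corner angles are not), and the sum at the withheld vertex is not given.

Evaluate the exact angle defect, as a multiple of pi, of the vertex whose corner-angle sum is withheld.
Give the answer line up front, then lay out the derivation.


Answer: defect(P3) = pi

V = 4, E = 6, F = 4; chi = V - E + F = 2
Gauss-Bonnet: total defect = 2*pi*chi = 4*pi; visible defects sum to 3*pi


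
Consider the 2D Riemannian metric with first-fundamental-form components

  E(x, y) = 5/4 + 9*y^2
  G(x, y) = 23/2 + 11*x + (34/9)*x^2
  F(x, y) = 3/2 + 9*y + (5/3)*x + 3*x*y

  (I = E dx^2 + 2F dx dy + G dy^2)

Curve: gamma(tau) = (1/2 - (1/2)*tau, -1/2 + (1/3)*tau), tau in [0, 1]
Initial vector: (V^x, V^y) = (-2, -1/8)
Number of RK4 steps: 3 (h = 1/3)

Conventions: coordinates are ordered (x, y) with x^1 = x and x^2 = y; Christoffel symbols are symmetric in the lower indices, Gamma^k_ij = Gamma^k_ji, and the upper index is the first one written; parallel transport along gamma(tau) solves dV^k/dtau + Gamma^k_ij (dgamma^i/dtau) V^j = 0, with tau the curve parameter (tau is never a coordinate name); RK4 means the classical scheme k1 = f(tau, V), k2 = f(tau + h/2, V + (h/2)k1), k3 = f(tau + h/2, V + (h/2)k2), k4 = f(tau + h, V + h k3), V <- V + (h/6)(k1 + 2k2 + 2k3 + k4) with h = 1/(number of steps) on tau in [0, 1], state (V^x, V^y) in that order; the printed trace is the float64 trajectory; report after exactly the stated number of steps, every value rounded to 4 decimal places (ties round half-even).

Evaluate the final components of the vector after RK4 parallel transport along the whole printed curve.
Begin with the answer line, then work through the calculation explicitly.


Answer: V^x = -2.8787, V^y = -0.1845

gamma'(tau) = (-1/2, 1/3); f(tau, V)^k = -Gamma^k_ij(gamma(tau)) gamma'^i(tau) V^j; h = 1/3; intermediate values shown to 6 dp
curve data and Christoffel symbols at the stage parameters:
  tau = 0.000000: gamma = (0.500000, -0.500000), gamma' = (-0.500000, 0.333333); Gamma_xxx = 0.250671, Gamma_xxy = -1.090250, Gamma_xyy = 1.028151, Gamma_yxx = 0.300806, Gamma_yxy = 0.234557, Gamma_yyy = 0.167114
  tau = 0.166667: gamma = (0.416667, -0.444444), gamma' = (-0.500000, 0.333333); Gamma_xxx = 0.226823, Gamma_xxy = -1.114091, Gamma_xyy = 1.178566, Gamma_yxx = 0.290867, Gamma_yxy = 0.265460, Gamma_yyy = 0.166240
  tau = 0.333333: gamma = (0.333333, -0.388889), gamma' = (-0.500000, 0.333333); Gamma_xxx = 0.196411, Gamma_xxy = -1.129195, Gamma_xyy = 1.352864, Gamma_yxx = 0.279736, Gamma_yxy = 0.300843, Gamma_yyy = 0.159129
  tau = 0.500000: gamma = (0.250000, -0.333333), gamma' = (-0.500000, 0.333333); Gamma_xxx = 0.158648, Gamma_xxy = -1.131418, Gamma_xyy = 1.553890, Gamma_yxx = 0.267718, Gamma_yxy = 0.340732, Gamma_yyy = 0.143023
  tau = 0.666667: gamma = (0.166667, -0.277778), gamma' = (-0.500000, 0.333333); Gamma_xxx = 0.113058, Gamma_xxy = -1.115364, Gamma_xyy = 1.783958, Gamma_yxx = 0.255292, Gamma_yxy = 0.384661, Gamma_yyy = 0.114314
  tau = 0.833333: gamma = (0.083333, -0.222222), gamma' = (-0.500000, 0.333333); Gamma_xxx = 0.059779, Gamma_xxy = -1.074259, Gamma_xyy = 2.044155, Gamma_yxx = 0.243103, Gamma_yxy = 0.431347, Gamma_yyy = 0.068451
  tau = 1.000000: gamma = (0.000000, -0.166667), gamma' = (-0.500000, 0.333333); Gamma_xxx = 0.000000, Gamma_xxy = -1.000000, Gamma_xyy = 2.333333, Gamma_yxx = 0.231884, Gamma_yxy = 0.478261, Gamma_yyy = 0.000000
step 0: V^x = -2.0000, V^y = -0.1250
step 1: k1 = (-0.866525, -0.152131), k2 = (-0.896740, -0.133744), k3 = (-0.902092, -0.133794), k4 = (-0.919684, -0.107593); V <- V + (h/6)(k1 + 2k2 + 2k3 + k4): V^x = -2.2991, V^y = -0.1692
step 2: k1 = (-0.919377, -0.107487), k2 = (-0.916678, -0.072689), k3 = (-0.922757, -0.071969), k4 = (-0.893922, -0.028292); V <- V + (h/6)(k1 + 2k2 + 2k3 + k4): V^x = -2.6042, V^y = -0.1928
step 3: k1 = (-0.893296, -0.028235), k2 = (-0.827510, 0.023119), k3 = (-0.833686, 0.024526), k4 = (-0.724833, 0.081167); V <- V + (h/6)(k1 + 2k2 + 2k3 + k4): V^x = -2.8787, V^y = -0.1845


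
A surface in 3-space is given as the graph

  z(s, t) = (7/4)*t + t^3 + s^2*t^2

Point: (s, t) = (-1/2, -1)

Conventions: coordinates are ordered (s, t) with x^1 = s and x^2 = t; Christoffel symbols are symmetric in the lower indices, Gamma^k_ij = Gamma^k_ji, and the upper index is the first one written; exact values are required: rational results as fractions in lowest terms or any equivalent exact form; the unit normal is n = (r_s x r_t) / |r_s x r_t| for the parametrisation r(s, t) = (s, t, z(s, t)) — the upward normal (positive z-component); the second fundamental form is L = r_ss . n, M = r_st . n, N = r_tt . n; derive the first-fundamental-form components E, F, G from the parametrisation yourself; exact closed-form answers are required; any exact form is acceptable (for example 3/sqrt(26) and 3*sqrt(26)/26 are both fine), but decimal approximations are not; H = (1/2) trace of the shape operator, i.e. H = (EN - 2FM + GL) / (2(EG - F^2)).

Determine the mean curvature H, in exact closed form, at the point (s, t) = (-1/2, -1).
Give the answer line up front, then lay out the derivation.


Answer: H = 1412*sqrt(321)/103041

z_s = -1, z_t = 17/4, z_ss = 2, z_st = 2, z_tt = -11/2
E = 2, F = -17/4, G = 305/16; answer radicand W^2 = 321/16
unnormalised second-form numerators: l = 2, m = 2, n = -11/2; L = l/sqrt(321/16), and similarly M = m/sqrt(W^2), N = n/sqrt(W^2)
H = (E*n - 2*F*m + G*l) / (2*(EG - F^2)*sqrt(W^2)); E*n - 2*F*m + G*l = 353/8, EG - F^2 = 321/16, so H = (353/321)/sqrt(321/16)


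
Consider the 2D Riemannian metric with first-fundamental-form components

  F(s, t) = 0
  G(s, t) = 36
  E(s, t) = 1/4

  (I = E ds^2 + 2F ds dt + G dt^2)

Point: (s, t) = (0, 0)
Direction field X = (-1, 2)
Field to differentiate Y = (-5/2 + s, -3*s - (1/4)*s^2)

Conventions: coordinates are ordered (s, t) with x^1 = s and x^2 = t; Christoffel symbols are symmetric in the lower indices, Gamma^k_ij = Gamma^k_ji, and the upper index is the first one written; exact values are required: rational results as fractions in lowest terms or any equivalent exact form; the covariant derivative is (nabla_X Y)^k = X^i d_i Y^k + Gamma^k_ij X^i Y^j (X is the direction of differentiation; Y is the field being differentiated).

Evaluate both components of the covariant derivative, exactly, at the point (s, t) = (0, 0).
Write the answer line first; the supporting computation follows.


Answer: (nabla_X Y)^s = -1, (nabla_X Y)^t = 3

E = 1/4, F = 0, G = 36 at the point
E_s = 0, E_t = 0, F_s = 0, F_t = 0, G_s = 0, G_t = 0
EG - F^2 = 9;  g^inv = (1/9) * [[36, 0], [0, 1/4]]
first-kind symbols [ij,l] = (1/2)(d_i g_jl + d_j g_il - d_l g_ij): [ss,s] = E_s/2 = 0, [ss,t] = F_s - E_t/2 = 0, [st,s] = E_t/2 = 0, [st,t] = G_s/2 = 0, [tt,s] = F_t - G_s/2 = 0, [tt,t] = G_t/2 = 0
Gamma^s_ij = (G*[ij,s] - F*[ij,t])/(EG - F^2), Gamma^t_ij = (E*[ij,t] - F*[ij,s])/(EG - F^2)
Gamma_sss = 0, Gamma_sst = 0, Gamma_stt = 0, Gamma_tss = 0, Gamma_tst = 0, Gamma_ttt = 0
X = (-1, 2), Y = (-5/2, 0) at the point


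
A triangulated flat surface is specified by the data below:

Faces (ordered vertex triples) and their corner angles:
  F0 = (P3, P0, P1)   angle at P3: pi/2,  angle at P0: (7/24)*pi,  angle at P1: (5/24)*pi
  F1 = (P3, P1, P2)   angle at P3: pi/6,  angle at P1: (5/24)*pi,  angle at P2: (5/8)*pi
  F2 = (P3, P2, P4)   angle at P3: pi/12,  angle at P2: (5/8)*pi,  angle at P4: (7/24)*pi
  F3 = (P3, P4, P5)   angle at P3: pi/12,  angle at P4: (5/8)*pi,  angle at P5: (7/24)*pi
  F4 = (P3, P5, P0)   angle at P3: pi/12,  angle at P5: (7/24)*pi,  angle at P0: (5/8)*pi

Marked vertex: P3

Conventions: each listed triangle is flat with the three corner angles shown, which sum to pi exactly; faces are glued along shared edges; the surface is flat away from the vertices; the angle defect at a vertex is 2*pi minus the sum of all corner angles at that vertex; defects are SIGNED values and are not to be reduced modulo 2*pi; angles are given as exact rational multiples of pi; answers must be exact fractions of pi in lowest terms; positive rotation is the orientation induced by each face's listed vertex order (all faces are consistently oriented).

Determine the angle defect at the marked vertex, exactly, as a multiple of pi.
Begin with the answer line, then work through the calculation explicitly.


Answer: defect(P3) = (13/12)*pi

Sum of corner angles at P3: (11/12)*pi
defect = 2*pi - (11/12)*pi


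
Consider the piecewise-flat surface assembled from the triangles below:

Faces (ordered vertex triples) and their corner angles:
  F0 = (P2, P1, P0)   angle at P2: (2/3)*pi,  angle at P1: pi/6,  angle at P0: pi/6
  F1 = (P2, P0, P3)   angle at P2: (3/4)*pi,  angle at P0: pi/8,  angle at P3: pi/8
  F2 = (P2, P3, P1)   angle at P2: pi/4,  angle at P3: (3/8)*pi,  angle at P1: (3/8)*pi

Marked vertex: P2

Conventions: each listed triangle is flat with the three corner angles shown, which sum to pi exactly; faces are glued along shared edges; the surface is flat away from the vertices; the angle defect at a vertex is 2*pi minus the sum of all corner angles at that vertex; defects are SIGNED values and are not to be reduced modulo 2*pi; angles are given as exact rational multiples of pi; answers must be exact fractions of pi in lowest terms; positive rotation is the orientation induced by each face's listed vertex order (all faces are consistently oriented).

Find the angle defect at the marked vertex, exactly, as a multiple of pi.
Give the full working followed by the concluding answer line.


Sum of corner angles at P2: (5/3)*pi
defect = 2*pi - (5/3)*pi

Answer: defect(P2) = pi/3


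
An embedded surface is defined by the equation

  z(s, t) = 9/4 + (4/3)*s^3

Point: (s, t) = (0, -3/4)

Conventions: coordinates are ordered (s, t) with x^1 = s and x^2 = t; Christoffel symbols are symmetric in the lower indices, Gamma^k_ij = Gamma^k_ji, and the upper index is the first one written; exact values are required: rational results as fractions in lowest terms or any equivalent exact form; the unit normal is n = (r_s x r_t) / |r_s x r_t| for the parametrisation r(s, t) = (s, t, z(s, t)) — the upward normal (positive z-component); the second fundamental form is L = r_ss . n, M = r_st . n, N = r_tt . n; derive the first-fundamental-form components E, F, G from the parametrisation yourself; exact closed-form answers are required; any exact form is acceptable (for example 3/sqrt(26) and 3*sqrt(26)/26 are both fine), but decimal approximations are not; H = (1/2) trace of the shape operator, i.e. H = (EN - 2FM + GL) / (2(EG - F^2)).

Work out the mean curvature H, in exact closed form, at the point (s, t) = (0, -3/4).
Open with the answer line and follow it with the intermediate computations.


Answer: H = 0

z_s = 0, z_t = 0, z_ss = 0, z_st = 0, z_tt = 0
E = 1, F = 0, G = 1; answer radicand W^2 = 1
unnormalised second-form numerators: l = 0, m = 0, n = 0; L = l/sqrt(1), and similarly M = m/sqrt(W^2), N = n/sqrt(W^2)
H = (E*n - 2*F*m + G*l) / (2*(EG - F^2)*sqrt(W^2)); E*n - 2*F*m + G*l = 0, EG - F^2 = 1, so H = (0)/sqrt(1)


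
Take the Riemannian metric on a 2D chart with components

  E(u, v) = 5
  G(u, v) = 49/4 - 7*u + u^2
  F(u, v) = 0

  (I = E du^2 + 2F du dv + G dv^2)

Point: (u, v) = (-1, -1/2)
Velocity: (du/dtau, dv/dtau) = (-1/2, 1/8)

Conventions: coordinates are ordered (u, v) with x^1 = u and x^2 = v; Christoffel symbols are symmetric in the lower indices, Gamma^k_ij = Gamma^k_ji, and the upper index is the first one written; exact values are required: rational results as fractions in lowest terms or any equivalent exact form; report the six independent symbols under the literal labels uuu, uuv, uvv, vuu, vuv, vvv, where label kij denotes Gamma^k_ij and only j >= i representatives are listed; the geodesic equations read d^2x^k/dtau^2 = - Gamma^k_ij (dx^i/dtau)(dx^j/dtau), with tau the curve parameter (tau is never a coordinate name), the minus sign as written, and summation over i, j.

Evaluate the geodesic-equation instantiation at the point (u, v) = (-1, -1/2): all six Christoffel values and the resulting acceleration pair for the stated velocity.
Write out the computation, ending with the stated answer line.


E = 5, F = 0, G = 81/4 at the point
E_u = 0, E_v = 0, F_u = 0, F_v = 0, G_u = -9, G_v = 0
EG - F^2 = 405/4;  g^inv = (4/405) * [[81/4, 0], [0, 5]]
first-kind symbols [ij,l] = (1/2)(d_i g_jl + d_j g_il - d_l g_ij): [uu,u] = E_u/2 = 0, [uu,v] = F_u - E_v/2 = 0, [uv,u] = E_v/2 = 0, [uv,v] = G_u/2 = -9/2, [vv,u] = F_v - G_u/2 = 9/2, [vv,v] = G_v/2 = 0
Gamma^u_ij = (G*[ij,u] - F*[ij,v])/(EG - F^2), Gamma^v_ij = (E*[ij,v] - F*[ij,u])/(EG - F^2)
Gamma_uuu = 0, Gamma_uuv = 0, Gamma_uvv = 9/10, Gamma_vuu = 0, Gamma_vuv = -2/9, Gamma_vvv = 0
d^2u/dtau^2 = -(Gamma_uuu*(-1/2)^2 + 2*Gamma_uuv*(-1/2)*(1/8) + Gamma_uvv*(1/8)^2) = -9/640
d^2v/dtau^2 = -(Gamma_vuu*(-1/2)^2 + 2*Gamma_vuv*(-1/2)*(1/8) + Gamma_vvv*(1/8)^2) = -1/36

Answer: Gamma_uuu = 0, Gamma_uuv = 0, Gamma_uvv = 9/10, Gamma_vuu = 0, Gamma_vuv = -2/9, Gamma_vvv = 0; accelerations (d^2u/dtau^2, d^2v/dtau^2) = (-9/640, -1/36)


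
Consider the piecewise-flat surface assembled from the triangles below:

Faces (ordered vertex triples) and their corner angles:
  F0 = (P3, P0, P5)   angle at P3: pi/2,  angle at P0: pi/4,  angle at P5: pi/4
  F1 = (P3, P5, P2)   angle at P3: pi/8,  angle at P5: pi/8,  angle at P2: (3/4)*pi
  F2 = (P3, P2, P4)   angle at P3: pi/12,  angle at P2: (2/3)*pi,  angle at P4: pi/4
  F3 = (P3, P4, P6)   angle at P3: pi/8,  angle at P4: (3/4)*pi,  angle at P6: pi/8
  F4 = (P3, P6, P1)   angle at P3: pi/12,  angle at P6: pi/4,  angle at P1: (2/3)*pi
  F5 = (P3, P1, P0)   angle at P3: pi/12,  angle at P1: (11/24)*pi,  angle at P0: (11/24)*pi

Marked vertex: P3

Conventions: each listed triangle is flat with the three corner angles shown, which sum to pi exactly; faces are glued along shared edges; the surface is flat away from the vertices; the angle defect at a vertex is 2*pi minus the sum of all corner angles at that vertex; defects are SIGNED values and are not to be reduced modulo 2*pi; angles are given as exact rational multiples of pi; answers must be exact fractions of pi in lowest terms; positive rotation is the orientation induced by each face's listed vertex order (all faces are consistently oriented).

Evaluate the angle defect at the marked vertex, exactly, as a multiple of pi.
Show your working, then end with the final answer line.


Sum of corner angles at P3: pi
defect = 2*pi - pi

Answer: defect(P3) = pi


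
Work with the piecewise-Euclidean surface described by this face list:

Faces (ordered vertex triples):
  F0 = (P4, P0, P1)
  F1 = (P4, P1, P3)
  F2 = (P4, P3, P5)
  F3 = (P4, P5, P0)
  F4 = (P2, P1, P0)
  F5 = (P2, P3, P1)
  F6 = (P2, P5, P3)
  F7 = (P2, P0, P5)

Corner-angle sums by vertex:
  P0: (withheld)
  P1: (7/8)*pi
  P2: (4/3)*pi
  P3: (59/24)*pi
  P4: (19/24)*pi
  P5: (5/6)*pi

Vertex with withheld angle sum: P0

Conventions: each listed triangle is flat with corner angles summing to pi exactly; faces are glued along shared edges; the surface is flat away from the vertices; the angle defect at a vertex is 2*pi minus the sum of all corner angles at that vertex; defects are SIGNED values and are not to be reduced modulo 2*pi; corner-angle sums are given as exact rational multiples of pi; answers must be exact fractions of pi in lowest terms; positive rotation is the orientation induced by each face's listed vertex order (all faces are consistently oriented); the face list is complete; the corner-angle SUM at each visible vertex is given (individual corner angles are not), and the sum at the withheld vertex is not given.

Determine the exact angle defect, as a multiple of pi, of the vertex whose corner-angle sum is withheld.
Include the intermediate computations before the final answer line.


V = 6, E = 12, F = 8; chi = V - E + F = 2
Gauss-Bonnet: total defect = 2*pi*chi = 4*pi; visible defects sum to (89/24)*pi

Answer: defect(P0) = (7/24)*pi


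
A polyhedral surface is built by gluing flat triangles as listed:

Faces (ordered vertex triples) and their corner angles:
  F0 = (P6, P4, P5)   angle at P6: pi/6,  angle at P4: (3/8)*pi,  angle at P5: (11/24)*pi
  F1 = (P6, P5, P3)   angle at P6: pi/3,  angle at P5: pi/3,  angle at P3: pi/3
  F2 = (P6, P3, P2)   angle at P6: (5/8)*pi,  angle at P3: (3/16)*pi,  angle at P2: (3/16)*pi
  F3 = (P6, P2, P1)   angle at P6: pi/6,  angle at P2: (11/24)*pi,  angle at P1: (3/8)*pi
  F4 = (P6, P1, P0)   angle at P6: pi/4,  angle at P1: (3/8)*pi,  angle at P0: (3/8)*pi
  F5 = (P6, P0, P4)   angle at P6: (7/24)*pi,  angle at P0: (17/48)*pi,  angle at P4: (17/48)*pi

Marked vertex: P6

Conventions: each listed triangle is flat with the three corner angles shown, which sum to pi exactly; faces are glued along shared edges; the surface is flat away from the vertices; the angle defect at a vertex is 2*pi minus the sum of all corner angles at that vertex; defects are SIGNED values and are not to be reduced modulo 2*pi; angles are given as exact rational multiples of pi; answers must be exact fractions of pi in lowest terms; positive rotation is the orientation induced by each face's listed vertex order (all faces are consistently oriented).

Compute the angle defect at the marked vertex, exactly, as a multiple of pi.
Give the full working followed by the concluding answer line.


Sum of corner angles at P6: (11/6)*pi
defect = 2*pi - (11/6)*pi

Answer: defect(P6) = pi/6


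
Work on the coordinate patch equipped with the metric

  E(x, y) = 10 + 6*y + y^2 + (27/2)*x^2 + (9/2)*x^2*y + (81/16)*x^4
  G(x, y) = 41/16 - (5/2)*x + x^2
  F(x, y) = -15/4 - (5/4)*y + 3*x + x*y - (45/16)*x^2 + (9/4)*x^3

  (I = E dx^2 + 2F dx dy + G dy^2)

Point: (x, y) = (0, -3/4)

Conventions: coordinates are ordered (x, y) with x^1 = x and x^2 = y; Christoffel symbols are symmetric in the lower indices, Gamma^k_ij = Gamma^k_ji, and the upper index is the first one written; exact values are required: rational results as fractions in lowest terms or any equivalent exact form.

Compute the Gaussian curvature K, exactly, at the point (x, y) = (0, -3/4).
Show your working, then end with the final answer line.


E = 97/16, F = -45/16, G = 41/16, EG - F^2 = 61/8 at the point
E_x = 0, E_y = 9/2, F_x = 9/4, F_y = -5/4, G_x = -5/2, G_y = 0
E_yy = 2, F_xy = 1, G_xx = 2
The intrinsic route: Brioschi's K = (det M1 - det M2)/(EG - F^2)^2.
M1 = [[-E_yy/2 + F_xy - G_xx/2, E_x/2, F_x - E_y/2], [F_y - G_x/2, E, F], [G_y/2, F, G]] = [[-1, 0, 0], [0, 97/16, -45/16], [0, -45/16, 41/16]]; det M1 = -61/8
M2 = [[0, E_y/2, G_x/2], [E_y/2, E, F], [G_x/2, F, G]] = [[0, 9/4, -5/4], [9/4, 97/16, -45/16], [-5/4, -45/16, 41/16]]; det M2 = -53/8
det M1 - det M2 = -1; K = -1 / (61/8)^2 = -64/3721

Answer: K = -64/3721


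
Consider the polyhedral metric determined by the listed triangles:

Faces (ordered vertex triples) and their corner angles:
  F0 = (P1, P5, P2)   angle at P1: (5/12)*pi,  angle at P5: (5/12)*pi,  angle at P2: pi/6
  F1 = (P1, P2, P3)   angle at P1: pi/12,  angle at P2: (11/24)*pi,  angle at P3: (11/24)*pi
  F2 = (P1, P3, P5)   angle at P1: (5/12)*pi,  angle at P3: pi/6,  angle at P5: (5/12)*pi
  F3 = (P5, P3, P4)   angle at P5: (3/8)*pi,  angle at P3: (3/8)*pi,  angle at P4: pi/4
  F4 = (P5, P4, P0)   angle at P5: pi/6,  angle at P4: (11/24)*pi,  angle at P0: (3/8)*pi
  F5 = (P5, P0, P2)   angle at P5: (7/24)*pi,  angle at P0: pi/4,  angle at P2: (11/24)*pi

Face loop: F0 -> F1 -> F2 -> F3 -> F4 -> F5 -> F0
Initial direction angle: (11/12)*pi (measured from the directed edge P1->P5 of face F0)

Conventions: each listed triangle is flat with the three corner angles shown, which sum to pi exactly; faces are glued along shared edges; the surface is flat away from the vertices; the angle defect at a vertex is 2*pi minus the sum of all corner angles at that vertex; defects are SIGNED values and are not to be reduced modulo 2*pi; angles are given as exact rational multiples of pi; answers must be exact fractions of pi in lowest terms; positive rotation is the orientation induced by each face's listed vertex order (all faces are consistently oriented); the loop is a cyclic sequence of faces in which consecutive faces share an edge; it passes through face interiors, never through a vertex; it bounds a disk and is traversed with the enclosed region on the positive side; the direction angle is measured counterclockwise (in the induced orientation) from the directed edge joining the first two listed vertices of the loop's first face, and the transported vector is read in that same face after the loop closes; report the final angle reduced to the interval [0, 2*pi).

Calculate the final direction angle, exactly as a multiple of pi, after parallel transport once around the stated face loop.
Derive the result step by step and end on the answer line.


enclosed vertex P1: corner angles sum to (11/12)*pi, defect = 2*pi - (11/12)*pi = (13/12)*pi
enclosed vertex P5: corner angles sum to (5/3)*pi, defect = 2*pi - (5/3)*pi = pi/3
the rotation equals the total enclosed defect, so the final angle is initial + defects (mod 2*pi)
final angle = (11/12)*pi + (17/12)*pi = pi/3 (mod 2*pi)

Answer: final direction angle = pi/3


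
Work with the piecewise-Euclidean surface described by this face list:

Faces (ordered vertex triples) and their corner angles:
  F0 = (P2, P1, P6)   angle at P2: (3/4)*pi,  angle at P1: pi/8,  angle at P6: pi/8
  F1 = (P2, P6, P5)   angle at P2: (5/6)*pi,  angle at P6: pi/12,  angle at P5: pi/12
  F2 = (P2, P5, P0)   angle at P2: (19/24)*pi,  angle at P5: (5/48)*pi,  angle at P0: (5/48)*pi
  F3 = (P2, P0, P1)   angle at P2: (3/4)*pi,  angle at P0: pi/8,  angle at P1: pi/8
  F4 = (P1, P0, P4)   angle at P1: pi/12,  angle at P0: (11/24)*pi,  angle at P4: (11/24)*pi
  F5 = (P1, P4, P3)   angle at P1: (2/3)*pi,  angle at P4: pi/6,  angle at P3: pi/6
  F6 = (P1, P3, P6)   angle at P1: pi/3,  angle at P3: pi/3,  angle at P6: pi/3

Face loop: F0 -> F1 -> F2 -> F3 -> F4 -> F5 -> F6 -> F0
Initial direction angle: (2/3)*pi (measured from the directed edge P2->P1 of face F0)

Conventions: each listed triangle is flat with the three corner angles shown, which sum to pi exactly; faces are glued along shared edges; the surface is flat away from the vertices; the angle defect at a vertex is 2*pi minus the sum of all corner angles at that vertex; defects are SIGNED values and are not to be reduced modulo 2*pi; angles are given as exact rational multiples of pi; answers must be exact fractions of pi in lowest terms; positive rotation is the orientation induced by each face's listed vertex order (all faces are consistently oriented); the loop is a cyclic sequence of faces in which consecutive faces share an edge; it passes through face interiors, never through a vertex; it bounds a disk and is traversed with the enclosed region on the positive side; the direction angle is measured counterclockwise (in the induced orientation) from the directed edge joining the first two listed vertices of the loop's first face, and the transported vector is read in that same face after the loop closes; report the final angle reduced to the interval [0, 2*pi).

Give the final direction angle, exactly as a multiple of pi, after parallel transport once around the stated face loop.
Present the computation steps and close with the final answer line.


enclosed vertex P1: corner angles sum to (4/3)*pi, defect = 2*pi - (4/3)*pi = (2/3)*pi
enclosed vertex P2: corner angles sum to (25/8)*pi, defect = 2*pi - (25/8)*pi = (-9/8)*pi
the rotation equals the total enclosed defect, so the final angle is initial + defects (mod 2*pi)
final angle = (2/3)*pi - (11/24)*pi = (5/24)*pi (mod 2*pi)

Answer: final direction angle = (5/24)*pi


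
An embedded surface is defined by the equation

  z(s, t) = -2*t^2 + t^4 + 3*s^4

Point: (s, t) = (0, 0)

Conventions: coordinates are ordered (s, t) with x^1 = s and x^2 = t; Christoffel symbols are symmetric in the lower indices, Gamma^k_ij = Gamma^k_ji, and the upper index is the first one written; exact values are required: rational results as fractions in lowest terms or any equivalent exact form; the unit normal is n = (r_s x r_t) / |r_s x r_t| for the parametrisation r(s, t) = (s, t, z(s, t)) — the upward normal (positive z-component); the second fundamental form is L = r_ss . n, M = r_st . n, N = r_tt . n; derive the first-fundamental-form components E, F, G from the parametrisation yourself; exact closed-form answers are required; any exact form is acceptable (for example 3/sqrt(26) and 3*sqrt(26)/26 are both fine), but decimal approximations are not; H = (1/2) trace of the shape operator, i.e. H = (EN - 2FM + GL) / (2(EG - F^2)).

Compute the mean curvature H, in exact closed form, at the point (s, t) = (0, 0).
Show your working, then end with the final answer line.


z_s = 0, z_t = 0, z_ss = 0, z_st = 0, z_tt = -4
E = 1, F = 0, G = 1; answer radicand W^2 = 1
unnormalised second-form numerators: l = 0, m = 0, n = -4; L = l/sqrt(1), and similarly M = m/sqrt(W^2), N = n/sqrt(W^2)
H = (E*n - 2*F*m + G*l) / (2*(EG - F^2)*sqrt(W^2)); E*n - 2*F*m + G*l = -4, EG - F^2 = 1, so H = (-2)/sqrt(1)

Answer: H = -2


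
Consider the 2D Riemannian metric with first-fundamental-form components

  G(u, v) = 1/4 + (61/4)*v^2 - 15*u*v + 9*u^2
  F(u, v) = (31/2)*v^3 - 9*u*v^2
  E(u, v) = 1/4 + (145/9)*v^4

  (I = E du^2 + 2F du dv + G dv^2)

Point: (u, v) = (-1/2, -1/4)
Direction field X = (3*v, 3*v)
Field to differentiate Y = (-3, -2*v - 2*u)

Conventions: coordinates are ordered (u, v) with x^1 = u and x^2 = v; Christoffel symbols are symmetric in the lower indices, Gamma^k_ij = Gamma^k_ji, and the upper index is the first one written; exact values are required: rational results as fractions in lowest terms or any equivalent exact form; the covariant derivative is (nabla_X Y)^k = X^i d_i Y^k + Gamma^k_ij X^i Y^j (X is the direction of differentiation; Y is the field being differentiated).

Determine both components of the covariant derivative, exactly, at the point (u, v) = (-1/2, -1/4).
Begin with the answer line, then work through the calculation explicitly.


Answer: (nabla_X Y)^u = -243360/18149, (nabla_X Y)^v = 25790/18149

E = 721/2304, F = 5/128, G = 101/64 at the point
E_u = 0, E_v = -145/144, F_u = -9/16, F_v = 21/32, G_u = -21/4, G_v = -1/8
EG - F^2 = 18149/36864;  g^inv = (36864/18149) * [[101/64, -5/128], [-5/128, 721/2304]]
first-kind symbols [ij,l] = (1/2)(d_i g_jl + d_j g_il - d_l g_ij): [uu,u] = E_u/2 = 0, [uu,v] = F_u - E_v/2 = -17/288, [uv,u] = E_v/2 = -145/288, [uv,v] = G_u/2 = -21/8, [vv,u] = F_v - G_u/2 = 105/32, [vv,v] = G_v/2 = -1/16
Gamma^u_ij = (G*[ij,u] - F*[ij,v])/(EG - F^2), Gamma^v_ij = (E*[ij,v] - F*[ij,u])/(EG - F^2)
Gamma_uuu = 85/18149, Gamma_uuv = -25510/18149, Gamma_uvv = 190980/18149, Gamma_vuu = -12257/326682, Gamma_vuv = -29557/18149, Gamma_vvv = -5446/18149
X = (-3/4, -3/4), Y = (-3, 3/2) at the point


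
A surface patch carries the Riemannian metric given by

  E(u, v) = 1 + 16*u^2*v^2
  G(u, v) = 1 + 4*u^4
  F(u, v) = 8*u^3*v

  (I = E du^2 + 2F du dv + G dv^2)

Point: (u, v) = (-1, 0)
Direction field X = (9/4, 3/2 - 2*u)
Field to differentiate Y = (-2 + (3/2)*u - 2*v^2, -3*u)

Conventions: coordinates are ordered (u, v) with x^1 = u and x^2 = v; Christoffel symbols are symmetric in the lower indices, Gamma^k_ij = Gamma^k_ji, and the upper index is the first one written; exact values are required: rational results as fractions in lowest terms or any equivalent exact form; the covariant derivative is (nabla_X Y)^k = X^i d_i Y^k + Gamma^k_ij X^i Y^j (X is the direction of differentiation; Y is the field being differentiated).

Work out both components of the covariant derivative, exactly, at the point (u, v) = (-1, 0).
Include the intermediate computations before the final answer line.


E = 1, F = 0, G = 5 at the point
E_u = 0, E_v = 0, F_u = 0, F_v = -8, G_u = -16, G_v = 0
EG - F^2 = 5;  g^inv = (1/5) * [[5, 0], [0, 1]]
first-kind symbols [ij,l] = (1/2)(d_i g_jl + d_j g_il - d_l g_ij): [uu,u] = E_u/2 = 0, [uu,v] = F_u - E_v/2 = 0, [uv,u] = E_v/2 = 0, [uv,v] = G_u/2 = -8, [vv,u] = F_v - G_u/2 = 0, [vv,v] = G_v/2 = 0
Gamma^u_ij = (G*[ij,u] - F*[ij,v])/(EG - F^2), Gamma^v_ij = (E*[ij,v] - F*[ij,u])/(EG - F^2)
Gamma_uuu = 0, Gamma_uuv = 0, Gamma_uvv = 0, Gamma_vuu = 0, Gamma_vuv = -8/5, Gamma_vvv = 0
X = (9/4, 7/2), Y = (-7/2, 3) at the point

Answer: (nabla_X Y)^u = 27/8, (nabla_X Y)^v = 41/20


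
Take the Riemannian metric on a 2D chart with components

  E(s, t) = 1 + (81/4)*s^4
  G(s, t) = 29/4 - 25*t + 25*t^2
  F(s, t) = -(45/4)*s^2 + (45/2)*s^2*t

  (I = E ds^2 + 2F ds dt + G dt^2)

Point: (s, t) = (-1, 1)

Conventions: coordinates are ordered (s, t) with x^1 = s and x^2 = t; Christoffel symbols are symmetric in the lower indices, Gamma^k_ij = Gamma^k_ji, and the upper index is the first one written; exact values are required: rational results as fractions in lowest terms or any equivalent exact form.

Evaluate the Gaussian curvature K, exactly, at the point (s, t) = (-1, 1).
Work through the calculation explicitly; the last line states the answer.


E = 85/4, F = 45/4, G = 29/4, EG - F^2 = 55/2 at the point
E_s = -81, E_t = 0, F_s = -45/2, F_t = 45/2, G_s = 0, G_t = 25
E_tt = 0, F_st = -45, G_ss = 0
Brioschi: K = (det M1 - det M2) / (EG - F^2)^2 with the standard first/second-derivative matrices M1, M2.
M1 = [[-E_tt/2 + F_st - G_ss/2, E_s/2, F_s - E_t/2], [F_t - G_s/2, E, F], [G_t/2, F, G]] = [[-45, -81/2, -45/2], [45/2, 85/4, 45/4], [25/2, 45/4, 29/4]]; det M1 = -45
M2 = [[0, E_t/2, G_s/2], [E_t/2, E, F], [G_s/2, F, G]] = [[0, 0, 0], [0, 85/4, 45/4], [0, 45/4, 29/4]]; det M2 = 0
det M1 - det M2 = -45; K = -45 / (55/2)^2 = -36/605

Answer: K = -36/605


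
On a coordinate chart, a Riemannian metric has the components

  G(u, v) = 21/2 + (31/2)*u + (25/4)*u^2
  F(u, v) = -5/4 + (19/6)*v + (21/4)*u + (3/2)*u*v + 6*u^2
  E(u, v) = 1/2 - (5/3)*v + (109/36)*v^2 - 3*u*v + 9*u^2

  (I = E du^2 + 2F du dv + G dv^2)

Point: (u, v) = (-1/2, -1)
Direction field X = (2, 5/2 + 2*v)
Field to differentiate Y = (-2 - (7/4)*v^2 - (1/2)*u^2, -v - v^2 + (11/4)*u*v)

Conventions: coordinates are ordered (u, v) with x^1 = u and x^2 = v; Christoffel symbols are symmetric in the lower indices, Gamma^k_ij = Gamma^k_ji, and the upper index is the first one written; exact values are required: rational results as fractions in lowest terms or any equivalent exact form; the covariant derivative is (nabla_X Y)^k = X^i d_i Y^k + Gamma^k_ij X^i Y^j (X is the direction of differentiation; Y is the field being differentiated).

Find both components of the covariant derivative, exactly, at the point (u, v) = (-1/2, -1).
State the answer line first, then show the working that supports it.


Answer: (nabla_X Y)^u = 183205/6432, (nabla_X Y)^v = 308294/13869

E = 107/18, F = -115/24, G = 69/16 at the point
E_u = -6, E_v = -56/9, F_u = -9/4, F_v = 29/12, G_u = 37/4, G_v = 0
EG - F^2 = 1541/576;  g^inv = (576/1541) * [[69/16, 115/24], [115/24, 107/18]]
first-kind symbols [ij,l] = (1/2)(d_i g_jl + d_j g_il - d_l g_ij): [uu,u] = E_u/2 = -3, [uu,v] = F_u - E_v/2 = 31/36, [uv,u] = E_v/2 = -28/9, [uv,v] = G_u/2 = 37/8, [vv,u] = F_v - G_u/2 = -53/24, [vv,v] = G_v/2 = 0
Gamma^u_ij = (G*[ij,u] - F*[ij,v])/(EG - F^2), Gamma^v_ij = (E*[ij,v] - F*[ij,u])/(EG - F^2)
Gamma_uuu = -662/201, Gamma_uuv = 219/67, Gamma_uvv = -477/134, Gamma_vuu = -47984/13869, Gamma_vuv = 21748/4623, Gamma_vvv = -265/67
X = (2, 1/2), Y = (-31/8, 11/8) at the point


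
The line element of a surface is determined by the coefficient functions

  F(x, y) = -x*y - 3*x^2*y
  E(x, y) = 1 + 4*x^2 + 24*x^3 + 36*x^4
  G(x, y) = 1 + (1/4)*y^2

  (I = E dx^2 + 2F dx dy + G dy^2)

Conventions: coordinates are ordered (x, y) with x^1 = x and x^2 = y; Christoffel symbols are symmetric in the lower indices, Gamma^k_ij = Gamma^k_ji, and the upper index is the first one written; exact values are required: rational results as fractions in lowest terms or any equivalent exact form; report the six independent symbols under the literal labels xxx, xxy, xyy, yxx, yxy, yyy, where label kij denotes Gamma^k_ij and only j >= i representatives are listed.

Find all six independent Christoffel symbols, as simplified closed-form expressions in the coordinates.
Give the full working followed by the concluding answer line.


E = 1 + 4*x^2 + 24*x^3 + 36*x^4; F = -x*y - 3*x^2*y; G = 1 + (1/4)*y^2
Gamma^k_ij = (1/2) g^{kl} (d_i g_jl + d_j g_il - d_l g_ij), with g^inv = (1/(EG-F^2)) [[G, -F], [-F, E]]
first partials: E_x = 8*x + 72*x^2 + 144*x^3, E_y = 0, F_x = -y - 6*x*y, F_y = -x - 3*x^2, G_x = 0, G_y = (1/2)*y
D = EG - F^2 = 1 + (1/4)*y^2 + 4*x^2 + 24*x^3 + 36*x^4
expanded: Gamma^x_xx = (G E_x - 2F F_x + F E_y)/(2D), Gamma^x_xy = (G E_y - F G_x)/(2D), Gamma^x_yy = (2G F_y - G G_x - F G_y)/(2D), Gamma^y_xx = (2E F_x - E E_y - F E_x)/(2D), Gamma^y_xy = (E G_x - F E_y)/(2D), Gamma^y_yy = (E G_y - 2F F_y + F G_x)/(2D); substitute and cancel common factors

Answer: Gamma_xxx = (288*x^3 + 144*x^2 + 16*x)/(144*x^4 + 96*x^3 + 16*x^2 + y^2 + 4), Gamma_xxy = 0, Gamma_xyy = (-12*x^2 - 4*x)/(144*x^4 + 96*x^3 + 16*x^2 + y^2 + 4), Gamma_yxx = (-24*x*y - 4*y)/(144*x^4 + 96*x^3 + 16*x^2 + y^2 + 4), Gamma_yxy = 0, Gamma_yyy = y/(144*x^4 + 96*x^3 + 16*x^2 + y^2 + 4)


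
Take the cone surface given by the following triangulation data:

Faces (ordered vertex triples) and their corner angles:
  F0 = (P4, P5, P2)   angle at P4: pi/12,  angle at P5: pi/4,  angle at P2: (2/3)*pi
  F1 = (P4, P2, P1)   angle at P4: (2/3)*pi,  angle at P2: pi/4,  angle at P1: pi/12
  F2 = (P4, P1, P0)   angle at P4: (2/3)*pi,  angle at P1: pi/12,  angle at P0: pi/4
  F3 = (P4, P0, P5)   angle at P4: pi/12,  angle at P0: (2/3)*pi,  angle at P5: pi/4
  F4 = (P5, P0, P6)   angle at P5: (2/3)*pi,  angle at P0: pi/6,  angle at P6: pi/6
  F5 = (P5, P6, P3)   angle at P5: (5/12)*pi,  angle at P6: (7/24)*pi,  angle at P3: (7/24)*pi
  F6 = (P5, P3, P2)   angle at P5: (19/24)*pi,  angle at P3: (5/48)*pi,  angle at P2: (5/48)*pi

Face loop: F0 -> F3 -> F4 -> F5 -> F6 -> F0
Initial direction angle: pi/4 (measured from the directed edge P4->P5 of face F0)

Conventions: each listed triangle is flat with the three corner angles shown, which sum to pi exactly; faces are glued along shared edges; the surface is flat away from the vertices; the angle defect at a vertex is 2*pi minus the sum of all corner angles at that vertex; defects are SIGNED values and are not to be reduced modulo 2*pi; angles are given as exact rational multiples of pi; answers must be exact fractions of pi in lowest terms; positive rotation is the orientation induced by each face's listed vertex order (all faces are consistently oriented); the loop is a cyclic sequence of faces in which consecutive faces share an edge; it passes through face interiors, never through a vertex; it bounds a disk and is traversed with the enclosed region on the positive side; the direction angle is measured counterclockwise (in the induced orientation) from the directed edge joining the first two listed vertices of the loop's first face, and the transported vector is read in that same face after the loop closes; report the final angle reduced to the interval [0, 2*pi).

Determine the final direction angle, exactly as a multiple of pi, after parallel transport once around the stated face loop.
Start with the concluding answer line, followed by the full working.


Answer: final direction angle = (15/8)*pi

enclosed vertex P5: corner angles sum to (19/8)*pi, defect = 2*pi - (19/8)*pi = (-3/8)*pi
the rotation equals the total enclosed defect, so the final angle is initial + defects (mod 2*pi)
final angle = pi/4 - (3/8)*pi = (15/8)*pi (mod 2*pi)
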